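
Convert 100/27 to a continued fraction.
[3; 1, 2, 2, 1, 2]

Euclidean algorithm steps:
100 = 3 × 27 + 19
27 = 1 × 19 + 8
19 = 2 × 8 + 3
8 = 2 × 3 + 2
3 = 1 × 2 + 1
2 = 2 × 1 + 0
Continued fraction: [3; 1, 2, 2, 1, 2]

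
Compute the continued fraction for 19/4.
[4; 1, 3]

Euclidean algorithm steps:
19 = 4 × 4 + 3
4 = 1 × 3 + 1
3 = 3 × 1 + 0
Continued fraction: [4; 1, 3]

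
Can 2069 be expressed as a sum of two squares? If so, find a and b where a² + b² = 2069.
25² + 38² (a=25, b=38)

Factorization: 2069 = 2069
By Fermat: n is sum of two squares iff every prime p ≡ 3 (mod 4) appears to even power.
All primes ≡ 3 (mod 4) appear to even power.
Search a = 0, 1, 2, … for 2069 - a² a perfect square: first hit at a = 25: 2069 - 625 = 1444 = 38².
2069 = 25² + 38² = 625 + 1444 ✓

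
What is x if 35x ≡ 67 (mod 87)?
x ≡ 74 (mod 87)

gcd(35, 87) = 1, which divides 67, so solutions exist.
Find 35^(-1) mod 87 by the extended Euclidean algorithm:
87 = 2 × 35 + 17  ⟹  17 = (1)·87 + (-2)·35
35 = 2 × 17 + 1  ⟹  1 = (-2)·87 + (5)·35
So (5)·35 ≡ 1 (mod 87), i.e. 35^(-1) ≡ 5 (mod 87).
x ≡ 5 × 67 = 335 ≡ 74 (mod 87).
Check: 35 × 74 = 2590 ≡ 67 (mod 87).
Unique solution: x ≡ 74 (mod 87)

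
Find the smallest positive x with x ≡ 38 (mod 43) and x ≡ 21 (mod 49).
511

Using Chinese Remainder Theorem:
M = 43 × 49 = 2107
M1 = 49, M2 = 43
y1 = 49^(-1) mod 43 = 36
y2 = 43^(-1) mod 49 = 8
x = (38×49×36 + 21×43×8) mod 2107 = 511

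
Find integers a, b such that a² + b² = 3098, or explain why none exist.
17² + 53² (a=17, b=53)

Factorization: 3098 = 2 × 1549
By Fermat: n is sum of two squares iff every prime p ≡ 3 (mod 4) appears to even power.
All primes ≡ 3 (mod 4) appear to even power.
Search a = 0, 1, 2, … for 3098 - a² a perfect square: first hit at a = 17: 3098 - 289 = 2809 = 53².
3098 = 17² + 53² = 289 + 2809 ✓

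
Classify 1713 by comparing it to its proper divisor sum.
deficient

Proper divisors of 1713: sum = 1 + 3 + 571 = 575
Since 575 < 1713, 1713 is deficient.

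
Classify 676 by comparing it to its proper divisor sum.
deficient

Proper divisors of 676: sum = 1 + 2 + 4 + 13 + 26 + 52 + 169 + 338 = 605
Since 605 < 676, 676 is deficient.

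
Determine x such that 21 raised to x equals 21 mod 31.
1

Baby-step giant-step with step n = ⌈√31⌉ = 6.
Baby steps 21^j mod 31 (j:value) for j=0..5: 0:1, 1:21, 2:7, 3:23, 4:18, 5:6.
h = 21 is already in the table at j=1, so x = 1.
Check: 21^1 ≡ 21 (mod 31).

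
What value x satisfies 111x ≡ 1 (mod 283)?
51

gcd(111, 283) = 1, so the inverse exists.
Extended Euclidean algorithm on (283, 111):
283 = 2 × 111 + 61  ⟹  61 = (1)·283 + (-2)·111
111 = 1 × 61 + 50  ⟹  50 = (-1)·283 + (3)·111
61 = 1 × 50 + 11  ⟹  11 = (2)·283 + (-5)·111
50 = 4 × 11 + 6  ⟹  6 = (-9)·283 + (23)·111
11 = 1 × 6 + 5  ⟹  5 = (11)·283 + (-28)·111
6 = 1 × 5 + 1  ⟹  1 = (-20)·283 + (51)·111
So (51)·111 ≡ 1 (mod 283), i.e. 111^(-1) ≡ 51 (mod 283).
Check: 111 × 51 = 5661 ≡ 1 (mod 283)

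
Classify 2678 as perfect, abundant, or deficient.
deficient

Proper divisors of 2678: sum = 1 + 2 + 13 + 26 + 103 + 206 + 1339 = 1690
Since 1690 < 2678, 2678 is deficient.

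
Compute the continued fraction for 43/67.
[0; 1, 1, 1, 3, 1, 4]

Euclidean algorithm steps:
43 = 0 × 67 + 43
67 = 1 × 43 + 24
43 = 1 × 24 + 19
24 = 1 × 19 + 5
19 = 3 × 5 + 4
5 = 1 × 4 + 1
4 = 4 × 1 + 0
Continued fraction: [0; 1, 1, 1, 3, 1, 4]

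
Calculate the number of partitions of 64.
1741630

p(n) counts ways to write n as a sum of positive integers (order ignored).
Euler's pentagonal recurrence: p(k) = p(k-1) + p(k-2) - p(k-5) - p(k-7) + p(k-12) + p(k-15) - ... (offsets j(3j∓1)/2, signs ++--, p(0)=1, p(<0)=0).
DP table for k = 0..63: p(0)=1, p(1)=1, p(2)=2, p(3)=3, p(4)=5, p(5)=7, p(6)=11, p(7)=15, p(8)=22, p(9)=30, p(10)=42, p(11)=56, p(12)=77, p(13)=101, p(14)=135, p(15)=176, p(16)=231, p(17)=297, p(18)=385, p(19)=490, p(20)=627, p(21)=792, p(22)=1002, p(23)=1255, p(24)=1575, p(25)=1958, p(26)=2436, p(27)=3010, p(28)=3718, p(29)=4565, p(30)=5604, p(31)=6842, p(32)=8349, p(33)=10143, p(34)=12310, p(35)=14883, p(36)=17977, p(37)=21637, p(38)=26015, p(39)=31185, p(40)=37338, p(41)=44583, p(42)=53174, p(43)=63261, p(44)=75175, p(45)=89134, p(46)=105558, p(47)=124754, p(48)=147273, p(49)=173525, p(50)=204226, p(51)=239943, p(52)=281589, p(53)=329931, p(54)=386155, p(55)=451276, p(56)=526823, p(57)=614154, p(58)=715220, p(59)=831820, p(60)=966467, p(61)=1121505, p(62)=1300156, p(63)=1505499.
Final step: p(64) = p(63) + p(62) - p(59) - p(57) + p(52) + p(49) - p(42) - p(38) + p(29) + p(24) - p(13) - p(7)
= 1505499 + 1300156 - 831820 - 614154 + 281589 + 173525 - 53174 - 26015 + 4565 + 1575 - 101 - 15
= 1741630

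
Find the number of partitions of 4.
5

p(n) counts ways to write n as a sum of positive integers (order ignored).
Examples: 4; 3 + 1; 2 + 2; 2 + 1 + 1; 1 + 1 + 1 + 1
p(4) = 5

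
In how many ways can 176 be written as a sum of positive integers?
476715857290

p(n) counts ways to write n as a sum of positive integers (order ignored).
Euler's pentagonal recurrence: p(k) = p(k-1) + p(k-2) - p(k-5) - p(k-7) + p(k-12) + p(k-15) - ... (offsets j(3j∓1)/2, signs ++--, p(0)=1, p(<0)=0).
DP table for k = 0..175: p(0)=1, p(1)=1, p(2)=2, p(3)=3, p(4)=5, p(5)=7, p(6)=11, p(7)=15, p(8)=22, p(9)=30, p(10)=42, p(11)=56, p(12)=77, p(13)=101, p(14)=135, p(15)=176, p(16)=231, p(17)=297, p(18)=385, p(19)=490, p(20)=627, p(21)=792, p(22)=1002, p(23)=1255, p(24)=1575, p(25)=1958, p(26)=2436, p(27)=3010, p(28)=3718, p(29)=4565, p(30)=5604, p(31)=6842, p(32)=8349, p(33)=10143, p(34)=12310, p(35)=14883, p(36)=17977, p(37)=21637, p(38)=26015, p(39)=31185, p(40)=37338, p(41)=44583, p(42)=53174, p(43)=63261, p(44)=75175, p(45)=89134, p(46)=105558, p(47)=124754, p(48)=147273, p(49)=173525, p(50)=204226, p(51)=239943, p(52)=281589, p(53)=329931, p(54)=386155, p(55)=451276, p(56)=526823, p(57)=614154, p(58)=715220, p(59)=831820, p(60)=966467, p(61)=1121505, p(62)=1300156, p(63)=1505499, p(64)=1741630, p(65)=2012558, p(66)=2323520, p(67)=2679689, p(68)=3087735, p(69)=3554345, p(70)=4087968, p(71)=4697205, p(72)=5392783, p(73)=6185689, p(74)=7089500, p(75)=8118264, p(76)=9289091, p(77)=10619863, p(78)=12132164, p(79)=13848650, p(80)=15796476, p(81)=18004327, p(82)=20506255, p(83)=23338469, p(84)=26543660, p(85)=30167357, p(86)=34262962, p(87)=38887673, p(88)=44108109, p(89)=49995925, p(90)=56634173, p(91)=64112359, p(92)=72533807, p(93)=82010177, p(94)=92669720, p(95)=104651419, p(96)=118114304, p(97)=133230930, p(98)=150198136, p(99)=169229875, p(100)=190569292, p(101)=214481126, p(102)=241265379, p(103)=271248950, p(104)=304801365, p(105)=342325709, p(106)=384276336, p(107)=431149389, p(108)=483502844, p(109)=541946240, p(110)=607163746, p(111)=679903203, p(112)=761002156, p(113)=851376628, p(114)=952050665, p(115)=1064144451, p(116)=1188908248, p(117)=1327710076, p(118)=1482074143, p(119)=1653668665, p(120)=1844349560, p(121)=2056148051, p(122)=2291320912, p(123)=2552338241, p(124)=2841940500, p(125)=3163127352, p(126)=3519222692, p(127)=3913864295, p(128)=4351078600, p(129)=4835271870, p(130)=5371315400, p(131)=5964539504, p(132)=6620830889, p(133)=7346629512, p(134)=8149040695, p(135)=9035836076, p(136)=10015581680, p(137)=11097645016, p(138)=12292341831, p(139)=13610949895, p(140)=15065878135, p(141)=16670689208, p(142)=18440293320, p(143)=20390982757, p(144)=22540654445, p(145)=24908858009, p(146)=27517052599, p(147)=30388671978, p(148)=33549419497, p(149)=37027355200, p(150)=40853235313, p(151)=45060624582, p(152)=49686288421, p(153)=54770336324, p(154)=60356673280, p(155)=66493182097, p(156)=73232243759, p(157)=80630964769, p(158)=88751778802, p(159)=97662728555, p(160)=107438159466, p(161)=118159068427, p(162)=129913904637, p(163)=142798995930, p(164)=156919475295, p(165)=172389800255, p(166)=189334822579, p(167)=207890420102, p(168)=228204732751, p(169)=250438925115, p(170)=274768617130, p(171)=301384802048, p(172)=330495499613, p(173)=362326859895, p(174)=397125074750, p(175)=435157697830.
Final step: p(176) = p(175) + p(174) - p(171) - p(169) + p(164) + p(161) - p(154) - p(150) + p(141) + p(136) - p(125) - p(119) + p(106) + p(99) - p(84) - p(76) + p(59) + p(50) - p(31) - p(21) + p(0)
= 435157697830 + 397125074750 - 301384802048 - 250438925115 + 156919475295 + 118159068427 - 60356673280 - 40853235313 + 16670689208 + 10015581680 - 3163127352 - 1653668665 + 384276336 + 169229875 - 26543660 - 9289091 + 831820 + 204226 - 6842 - 792 + 1
= 476715857290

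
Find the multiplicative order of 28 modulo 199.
33

199 is prime, so ord(28) divides φ(199) = 198.
Divisors of 198: 1, 2, 3, 6, 9, 11, 18, 22, 33, 66, 99, 198.
Repeated squaring: 28^1 ≡ 28, 28^2 ≡ 187, 28^4 ≡ 144, 28^8 ≡ 40, 28^16 ≡ 8, 28^32 ≡ 64, 28^64 ≡ 116, 28^128 ≡ 123 (mod 199).
Test 28^d mod 199 for each divisor d in increasing order:
28^1 ≡ 28
28^2 ≡ 187
28^3 = 28^2·28^1 ≡ 62
28^6 = 28^4·28^2 ≡ 63
28^9 = 28^8·28^1 ≡ 125
28^11 = 28^8·28^2·28^1 ≡ 92
28^18 = 28^16·28^2 ≡ 103
28^22 = 28^16·28^4·28^2 ≡ 106
28^33 = 28^32·28^1 ≡ 1  ← first divisor giving 1
The order is 33.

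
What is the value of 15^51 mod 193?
106

Repeated squaring. Binary of 51 = 110011.
15^1 ≡ 15 (mod 193); 15^2 ≡ 32 (mod 193); 15^4 ≡ 59 (mod 193); 15^8 ≡ 7 (mod 193); 15^16 ≡ 49 (mod 193); 15^32 ≡ 85 (mod 193)
15^51 = 15^1 × 15^2 × 15^16 × 15^32 ≡ 106 (mod 193)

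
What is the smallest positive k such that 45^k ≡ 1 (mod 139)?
23

139 is prime, so ord(45) divides φ(139) = 138.
Divisors of 138: 1, 2, 3, 6, 23, 46, 69, 138.
Repeated squaring: 45^1 ≡ 45, 45^2 ≡ 79, 45^4 ≡ 125, 45^8 ≡ 57, 45^16 ≡ 52, 45^32 ≡ 63, 45^64 ≡ 77, 45^128 ≡ 91 (mod 139).
Test 45^d mod 139 for each divisor d in increasing order:
45^1 ≡ 45
45^2 ≡ 79
45^3 = 45^2·45^1 ≡ 80
45^6 = 45^4·45^2 ≡ 6
45^23 = 45^16·45^4·45^2·45^1 ≡ 1  ← first divisor giving 1
The order is 23.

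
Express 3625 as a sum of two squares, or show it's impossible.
5² + 60² (a=5, b=60)

Factorization: 3625 = 5^3 × 29
By Fermat: n is sum of two squares iff every prime p ≡ 3 (mod 4) appears to even power.
All primes ≡ 3 (mod 4) appear to even power.
Search a = 0, 1, 2, … for 3625 - a² a perfect square: first hit at a = 5: 3625 - 25 = 3600 = 60².
3625 = 5² + 60² = 25 + 3600 ✓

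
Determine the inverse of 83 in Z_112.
27

gcd(83, 112) = 1, so the inverse exists.
Extended Euclidean algorithm on (112, 83):
112 = 1 × 83 + 29  ⟹  29 = (1)·112 + (-1)·83
83 = 2 × 29 + 25  ⟹  25 = (-2)·112 + (3)·83
29 = 1 × 25 + 4  ⟹  4 = (3)·112 + (-4)·83
25 = 6 × 4 + 1  ⟹  1 = (-20)·112 + (27)·83
So (27)·83 ≡ 1 (mod 112), i.e. 83^(-1) ≡ 27 (mod 112).
Check: 83 × 27 = 2241 ≡ 1 (mod 112)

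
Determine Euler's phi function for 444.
144

444 = 2^2 × 3 × 37
φ(n) = n × ∏(1 - 1/p) for each prime p dividing n
φ(444) = 444 × (1 - 1/2) × (1 - 1/3) × (1 - 1/37) = 144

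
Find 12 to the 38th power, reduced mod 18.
0

Repeated squaring. Binary of 38 = 100110.
12^1 ≡ 12 (mod 18); 12^2 ≡ 0 (mod 18); 12^4 ≡ 0 (mod 18); 12^8 ≡ 0 (mod 18); 12^16 ≡ 0 (mod 18); 12^32 ≡ 0 (mod 18)
12^38 = 12^2 × 12^4 × 12^32 ≡ 0 (mod 18)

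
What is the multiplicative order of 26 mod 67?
33

67 is prime, so ord(26) divides φ(67) = 66.
Divisors of 66: 1, 2, 3, 6, 11, 22, 33, 66.
Repeated squaring: 26^1 ≡ 26, 26^2 ≡ 6, 26^4 ≡ 36, 26^8 ≡ 23, 26^16 ≡ 60, 26^32 ≡ 49, 26^64 ≡ 56 (mod 67).
Test 26^d mod 67 for each divisor d in increasing order:
26^1 ≡ 26
26^2 ≡ 6
26^3 = 26^2·26^1 ≡ 22
26^6 = 26^4·26^2 ≡ 15
26^11 = 26^8·26^2·26^1 ≡ 37
26^22 = 26^16·26^4·26^2 ≡ 29
26^33 = 26^32·26^1 ≡ 1  ← first divisor giving 1
The order is 33.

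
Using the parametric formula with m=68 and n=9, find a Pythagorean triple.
(4543, 1224, 4705)

Euclid's formula: a = m² - n², b = 2mn, c = m² + n²
m = 68, n = 9
a = 68² - 9² = 4624 - 81 = 4543
b = 2 × 68 × 9 = 1224
c = 68² + 9² = 4624 + 81 = 4705
Verification: 4543² + 1224² = 20638849 + 1498176 = 22137025 = 4705² ✓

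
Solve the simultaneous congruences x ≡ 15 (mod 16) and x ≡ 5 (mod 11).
159

Using Chinese Remainder Theorem:
M = 16 × 11 = 176
M1 = 11, M2 = 16
y1 = 11^(-1) mod 16 = 3
y2 = 16^(-1) mod 11 = 9
x = (15×11×3 + 5×16×9) mod 176 = 159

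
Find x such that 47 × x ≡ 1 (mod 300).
83

gcd(47, 300) = 1, so the inverse exists.
Extended Euclidean algorithm on (300, 47):
300 = 6 × 47 + 18  ⟹  18 = (1)·300 + (-6)·47
47 = 2 × 18 + 11  ⟹  11 = (-2)·300 + (13)·47
18 = 1 × 11 + 7  ⟹  7 = (3)·300 + (-19)·47
11 = 1 × 7 + 4  ⟹  4 = (-5)·300 + (32)·47
7 = 1 × 4 + 3  ⟹  3 = (8)·300 + (-51)·47
4 = 1 × 3 + 1  ⟹  1 = (-13)·300 + (83)·47
So (83)·47 ≡ 1 (mod 300), i.e. 47^(-1) ≡ 83 (mod 300).
Check: 47 × 83 = 3901 ≡ 1 (mod 300)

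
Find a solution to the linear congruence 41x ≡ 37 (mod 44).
x ≡ 17 (mod 44)

gcd(41, 44) = 1, which divides 37, so solutions exist.
Find 41^(-1) mod 44 by the extended Euclidean algorithm:
44 = 1 × 41 + 3  ⟹  3 = (1)·44 + (-1)·41
41 = 13 × 3 + 2  ⟹  2 = (-13)·44 + (14)·41
3 = 1 × 2 + 1  ⟹  1 = (14)·44 + (-15)·41
So (-15)·41 ≡ 1 (mod 44), i.e. 41^(-1) ≡ -15 ≡ 29 (mod 44).
x ≡ 29 × 37 = 1073 ≡ 17 (mod 44).
Check: 41 × 17 = 697 ≡ 37 (mod 44).
Unique solution: x ≡ 17 (mod 44)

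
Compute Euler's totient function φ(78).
24

78 = 2 × 3 × 13
φ(n) = n × ∏(1 - 1/p) for each prime p dividing n
φ(78) = 78 × (1 - 1/2) × (1 - 1/3) × (1 - 1/13) = 24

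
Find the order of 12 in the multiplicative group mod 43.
42

43 is prime, so ord(12) divides φ(43) = 42.
Divisors of 42: 1, 2, 3, 6, 7, 14, 21, 42.
Repeated squaring: 12^1 ≡ 12, 12^2 ≡ 15, 12^4 ≡ 10, 12^8 ≡ 14, 12^16 ≡ 24, 12^32 ≡ 17 (mod 43).
Test 12^d mod 43 for each divisor d in increasing order:
12^1 ≡ 12
12^2 ≡ 15
12^3 = 12^2·12^1 ≡ 8
12^6 = 12^4·12^2 ≡ 21
12^7 = 12^4·12^2·12^1 ≡ 37
12^14 = 12^8·12^4·12^2 ≡ 36
12^21 = 12^16·12^4·12^1 ≡ 42
12^42 = 12^32·12^8·12^2 ≡ 1  ← first divisor giving 1
The order is 42.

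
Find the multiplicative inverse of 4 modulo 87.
22

gcd(4, 87) = 1, so the inverse exists.
Extended Euclidean algorithm on (87, 4):
87 = 21 × 4 + 3  ⟹  3 = (1)·87 + (-21)·4
4 = 1 × 3 + 1  ⟹  1 = (-1)·87 + (22)·4
So (22)·4 ≡ 1 (mod 87), i.e. 4^(-1) ≡ 22 (mod 87).
Check: 4 × 22 = 88 ≡ 1 (mod 87)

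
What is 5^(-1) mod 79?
16

gcd(5, 79) = 1, so the inverse exists.
Extended Euclidean algorithm on (79, 5):
79 = 15 × 5 + 4  ⟹  4 = (1)·79 + (-15)·5
5 = 1 × 4 + 1  ⟹  1 = (-1)·79 + (16)·5
So (16)·5 ≡ 1 (mod 79), i.e. 5^(-1) ≡ 16 (mod 79).
Check: 5 × 16 = 80 ≡ 1 (mod 79)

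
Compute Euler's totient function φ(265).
208

265 = 5 × 53
φ(n) = n × ∏(1 - 1/p) for each prime p dividing n
φ(265) = 265 × (1 - 1/5) × (1 - 1/53) = 208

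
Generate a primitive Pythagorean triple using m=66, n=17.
(4067, 2244, 4645)

Euclid's formula: a = m² - n², b = 2mn, c = m² + n²
m = 66, n = 17
a = 66² - 17² = 4356 - 289 = 4067
b = 2 × 66 × 17 = 2244
c = 66² + 17² = 4356 + 289 = 4645
Verification: 4067² + 2244² = 16540489 + 5035536 = 21576025 = 4645² ✓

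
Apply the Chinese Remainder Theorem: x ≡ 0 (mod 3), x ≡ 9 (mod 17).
9

Using Chinese Remainder Theorem:
M = 3 × 17 = 51
M1 = 17, M2 = 3
y1 = 17^(-1) mod 3 = 2
y2 = 3^(-1) mod 17 = 6
x = (0×17×2 + 9×3×6) mod 51 = 9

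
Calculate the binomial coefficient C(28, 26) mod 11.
4

Using Lucas' theorem:
Write n=28 and k=26 in base 11:
n in base 11: [2, 6]
k in base 11: [2, 4]
C(28,26) mod 11 = ∏ C(n_i, k_i) mod 11
Digit binomials (mod 11): C(2,2) = 1; C(6,4) = 15 ≡ 4
Product: 1 × 4 = 4 ≡ 4 (mod 11)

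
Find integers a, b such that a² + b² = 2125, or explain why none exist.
3² + 46² (a=3, b=46)

Factorization: 2125 = 5^3 × 17
By Fermat: n is sum of two squares iff every prime p ≡ 3 (mod 4) appears to even power.
All primes ≡ 3 (mod 4) appear to even power.
Search a = 0, 1, 2, … for 2125 - a² a perfect square: first hit at a = 3: 2125 - 9 = 2116 = 46².
2125 = 3² + 46² = 9 + 2116 ✓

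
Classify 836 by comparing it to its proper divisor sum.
abundant

Proper divisors of 836: sum = 1 + 2 + 4 + 11 + 19 + 22 + 38 + 44 + 76 + 209 + 418 = 844
Since 844 > 836, 836 is abundant.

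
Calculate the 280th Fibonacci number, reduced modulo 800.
235

Matrix identity: Q^n = [[F_(n+1), F_n], [F_n, F_(n-1)]] with Q = [[1,1],[1,0]].
n = 280 = 100011000₂. Square-and-multiply, entries mod 800:
Q^1 = [[1,1],[1,0]]
Q^2 = (Q^1)² = [[2,1],[1,1]]
Q^4 = (Q^2)² = [[5,3],[3,2]]
Q^8 = (Q^4)² = [[34,21],[21,13]]
Q^17 = (Q^8)²·Q = [[184,797],[797,187]]
Q^35 = (Q^17)²·Q = [[752,265],[265,487]]
Q^70 = (Q^35)² = [[529,335],[335,194]]
Q^140 = (Q^70)² = [[66,605],[605,261]]
Q^280 = (Q^140)² = [[781,235],[235,546]]
F_280 mod 800 = Q^280[0][1] = 235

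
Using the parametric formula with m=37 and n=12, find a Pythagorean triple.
(1225, 888, 1513)

Euclid's formula: a = m² - n², b = 2mn, c = m² + n²
m = 37, n = 12
a = 37² - 12² = 1369 - 144 = 1225
b = 2 × 37 × 12 = 888
c = 37² + 12² = 1369 + 144 = 1513
Verification: 1225² + 888² = 1500625 + 788544 = 2289169 = 1513² ✓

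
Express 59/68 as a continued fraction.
[0; 1, 6, 1, 1, 4]

Euclidean algorithm steps:
59 = 0 × 68 + 59
68 = 1 × 59 + 9
59 = 6 × 9 + 5
9 = 1 × 5 + 4
5 = 1 × 4 + 1
4 = 4 × 1 + 0
Continued fraction: [0; 1, 6, 1, 1, 4]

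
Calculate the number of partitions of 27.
3010

p(n) counts ways to write n as a sum of positive integers (order ignored).
Euler's pentagonal recurrence: p(k) = p(k-1) + p(k-2) - p(k-5) - p(k-7) + p(k-12) + p(k-15) - ... (offsets j(3j∓1)/2, signs ++--, p(0)=1, p(<0)=0).
DP table for k = 0..26: p(0)=1, p(1)=1, p(2)=2, p(3)=3, p(4)=5, p(5)=7, p(6)=11, p(7)=15, p(8)=22, p(9)=30, p(10)=42, p(11)=56, p(12)=77, p(13)=101, p(14)=135, p(15)=176, p(16)=231, p(17)=297, p(18)=385, p(19)=490, p(20)=627, p(21)=792, p(22)=1002, p(23)=1255, p(24)=1575, p(25)=1958, p(26)=2436.
Final step: p(27) = p(26) + p(25) - p(22) - p(20) + p(15) + p(12) - p(5) - p(1)
= 2436 + 1958 - 1002 - 627 + 176 + 77 - 7 - 1
= 3010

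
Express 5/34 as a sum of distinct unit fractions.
1/7 + 1/238

Greedy algorithm:
5/34: ceiling(34/5) = 7, use 1/7
1/238: ceiling(238/1) = 238, use 1/238
Result: 5/34 = 1/7 + 1/238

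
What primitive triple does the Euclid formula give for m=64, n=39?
(2575, 4992, 5617)

Euclid's formula: a = m² - n², b = 2mn, c = m² + n²
m = 64, n = 39
a = 64² - 39² = 4096 - 1521 = 2575
b = 2 × 64 × 39 = 4992
c = 64² + 39² = 4096 + 1521 = 5617
Verification: 2575² + 4992² = 6630625 + 24920064 = 31550689 = 5617² ✓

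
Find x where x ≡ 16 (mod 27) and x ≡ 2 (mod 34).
70

Using Chinese Remainder Theorem:
M = 27 × 34 = 918
M1 = 34, M2 = 27
y1 = 34^(-1) mod 27 = 4
y2 = 27^(-1) mod 34 = 29
x = (16×34×4 + 2×27×29) mod 918 = 70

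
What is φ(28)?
12

28 = 2^2 × 7
φ(n) = n × ∏(1 - 1/p) for each prime p dividing n
φ(28) = 28 × (1 - 1/2) × (1 - 1/7) = 12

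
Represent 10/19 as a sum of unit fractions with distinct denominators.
1/2 + 1/38

Greedy algorithm:
10/19: ceiling(19/10) = 2, use 1/2
1/38: ceiling(38/1) = 38, use 1/38
Result: 10/19 = 1/2 + 1/38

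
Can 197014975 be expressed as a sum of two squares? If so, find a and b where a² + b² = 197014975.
Not possible

Factorization: 197014975 = 5^2 × 199^3
By Fermat: n is sum of two squares iff every prime p ≡ 3 (mod 4) appears to even power.
Prime(s) ≡ 3 (mod 4) with odd exponent: [(199, 3)]
Therefore 197014975 cannot be expressed as a² + b².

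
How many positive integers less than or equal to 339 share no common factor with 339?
224

339 = 3 × 113
φ(n) = n × ∏(1 - 1/p) for each prime p dividing n
φ(339) = 339 × (1 - 1/3) × (1 - 1/113) = 224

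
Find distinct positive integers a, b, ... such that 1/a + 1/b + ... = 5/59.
1/12 + 1/708

Greedy algorithm:
5/59: ceiling(59/5) = 12, use 1/12
1/708: ceiling(708/1) = 708, use 1/708
Result: 5/59 = 1/12 + 1/708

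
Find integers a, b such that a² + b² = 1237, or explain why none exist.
9² + 34² (a=9, b=34)

Factorization: 1237 = 1237
By Fermat: n is sum of two squares iff every prime p ≡ 3 (mod 4) appears to even power.
All primes ≡ 3 (mod 4) appear to even power.
Search a = 0, 1, 2, … for 1237 - a² a perfect square: first hit at a = 9: 1237 - 81 = 1156 = 34².
1237 = 9² + 34² = 81 + 1156 ✓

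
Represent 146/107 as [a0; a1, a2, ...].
[1; 2, 1, 2, 1, 9]

Euclidean algorithm steps:
146 = 1 × 107 + 39
107 = 2 × 39 + 29
39 = 1 × 29 + 10
29 = 2 × 10 + 9
10 = 1 × 9 + 1
9 = 9 × 1 + 0
Continued fraction: [1; 2, 1, 2, 1, 9]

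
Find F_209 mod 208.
77

Matrix identity: Q^n = [[F_(n+1), F_n], [F_n, F_(n-1)]] with Q = [[1,1],[1,0]].
n = 209 = 11010001₂. Square-and-multiply, entries mod 208:
Q^1 = [[1,1],[1,0]]
Q^3 = (Q^1)²·Q = [[3,2],[2,1]]
Q^6 = (Q^3)² = [[13,8],[8,5]]
Q^13 = (Q^6)²·Q = [[169,25],[25,144]]
Q^26 = (Q^13)² = [[66,129],[129,145]]
Q^52 = (Q^26)² = [[197,179],[179,18]]
Q^104 = (Q^52)² = [[130,5],[5,125]]
Q^209 = (Q^104)²·Q = [[104,77],[77,27]]
F_209 mod 208 = Q^209[0][1] = 77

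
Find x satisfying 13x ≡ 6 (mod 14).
x ≡ 8 (mod 14)

gcd(13, 14) = 1, which divides 6, so solutions exist.
Find 13^(-1) mod 14 by the extended Euclidean algorithm:
14 = 1 × 13 + 1  ⟹  1 = (1)·14 + (-1)·13
So (-1)·13 ≡ 1 (mod 14), i.e. 13^(-1) ≡ -1 ≡ 13 (mod 14).
x ≡ 13 × 6 = 78 ≡ 8 (mod 14).
Check: 13 × 8 = 104 ≡ 6 (mod 14).
Unique solution: x ≡ 8 (mod 14)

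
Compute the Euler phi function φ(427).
360

427 = 7 × 61
φ(n) = n × ∏(1 - 1/p) for each prime p dividing n
φ(427) = 427 × (1 - 1/7) × (1 - 1/61) = 360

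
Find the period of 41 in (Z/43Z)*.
7

43 is prime, so ord(41) divides φ(43) = 42.
Divisors of 42: 1, 2, 3, 6, 7, 14, 21, 42.
Repeated squaring: 41^1 ≡ 41, 41^2 ≡ 4, 41^4 ≡ 16, 41^8 ≡ 41, 41^16 ≡ 4, 41^32 ≡ 16 (mod 43).
Test 41^d mod 43 for each divisor d in increasing order:
41^1 ≡ 41
41^2 ≡ 4
41^3 = 41^2·41^1 ≡ 35
41^6 = 41^4·41^2 ≡ 21
41^7 = 41^4·41^2·41^1 ≡ 1  ← first divisor giving 1
The order is 7.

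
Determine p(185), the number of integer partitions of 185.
1071823774337

p(n) counts ways to write n as a sum of positive integers (order ignored).
Euler's pentagonal recurrence: p(k) = p(k-1) + p(k-2) - p(k-5) - p(k-7) + p(k-12) + p(k-15) - ... (offsets j(3j∓1)/2, signs ++--, p(0)=1, p(<0)=0).
DP table for k = 0..184: p(0)=1, p(1)=1, p(2)=2, p(3)=3, p(4)=5, p(5)=7, p(6)=11, p(7)=15, p(8)=22, p(9)=30, p(10)=42, p(11)=56, p(12)=77, p(13)=101, p(14)=135, p(15)=176, p(16)=231, p(17)=297, p(18)=385, p(19)=490, p(20)=627, p(21)=792, p(22)=1002, p(23)=1255, p(24)=1575, p(25)=1958, p(26)=2436, p(27)=3010, p(28)=3718, p(29)=4565, p(30)=5604, p(31)=6842, p(32)=8349, p(33)=10143, p(34)=12310, p(35)=14883, p(36)=17977, p(37)=21637, p(38)=26015, p(39)=31185, p(40)=37338, p(41)=44583, p(42)=53174, p(43)=63261, p(44)=75175, p(45)=89134, p(46)=105558, p(47)=124754, p(48)=147273, p(49)=173525, p(50)=204226, p(51)=239943, p(52)=281589, p(53)=329931, p(54)=386155, p(55)=451276, p(56)=526823, p(57)=614154, p(58)=715220, p(59)=831820, p(60)=966467, p(61)=1121505, p(62)=1300156, p(63)=1505499, p(64)=1741630, p(65)=2012558, p(66)=2323520, p(67)=2679689, p(68)=3087735, p(69)=3554345, p(70)=4087968, p(71)=4697205, p(72)=5392783, p(73)=6185689, p(74)=7089500, p(75)=8118264, p(76)=9289091, p(77)=10619863, p(78)=12132164, p(79)=13848650, p(80)=15796476, p(81)=18004327, p(82)=20506255, p(83)=23338469, p(84)=26543660, p(85)=30167357, p(86)=34262962, p(87)=38887673, p(88)=44108109, p(89)=49995925, p(90)=56634173, p(91)=64112359, p(92)=72533807, p(93)=82010177, p(94)=92669720, p(95)=104651419, p(96)=118114304, p(97)=133230930, p(98)=150198136, p(99)=169229875, p(100)=190569292, p(101)=214481126, p(102)=241265379, p(103)=271248950, p(104)=304801365, p(105)=342325709, p(106)=384276336, p(107)=431149389, p(108)=483502844, p(109)=541946240, p(110)=607163746, p(111)=679903203, p(112)=761002156, p(113)=851376628, p(114)=952050665, p(115)=1064144451, p(116)=1188908248, p(117)=1327710076, p(118)=1482074143, p(119)=1653668665, p(120)=1844349560, p(121)=2056148051, p(122)=2291320912, p(123)=2552338241, p(124)=2841940500, p(125)=3163127352, p(126)=3519222692, p(127)=3913864295, p(128)=4351078600, p(129)=4835271870, p(130)=5371315400, p(131)=5964539504, p(132)=6620830889, p(133)=7346629512, p(134)=8149040695, p(135)=9035836076, p(136)=10015581680, p(137)=11097645016, p(138)=12292341831, p(139)=13610949895, p(140)=15065878135, p(141)=16670689208, p(142)=18440293320, p(143)=20390982757, p(144)=22540654445, p(145)=24908858009, p(146)=27517052599, p(147)=30388671978, p(148)=33549419497, p(149)=37027355200, p(150)=40853235313, p(151)=45060624582, p(152)=49686288421, p(153)=54770336324, p(154)=60356673280, p(155)=66493182097, p(156)=73232243759, p(157)=80630964769, p(158)=88751778802, p(159)=97662728555, p(160)=107438159466, p(161)=118159068427, p(162)=129913904637, p(163)=142798995930, p(164)=156919475295, p(165)=172389800255, p(166)=189334822579, p(167)=207890420102, p(168)=228204732751, p(169)=250438925115, p(170)=274768617130, p(171)=301384802048, p(172)=330495499613, p(173)=362326859895, p(174)=397125074750, p(175)=435157697830, p(176)=476715857290, p(177)=522115831195, p(178)=571701605655, p(179)=625846753120, p(180)=684957390936, p(181)=749474411781, p(182)=819876908323, p(183)=896684817527, p(184)=980462880430.
Final step: p(185) = p(184) + p(183) - p(180) - p(178) + p(173) + p(170) - p(163) - p(159) + p(150) + p(145) - p(134) - p(128) + p(115) + p(108) - p(93) - p(85) + p(68) + p(59) - p(40) - p(30) + p(9)
= 980462880430 + 896684817527 - 684957390936 - 571701605655 + 362326859895 + 274768617130 - 142798995930 - 97662728555 + 40853235313 + 24908858009 - 8149040695 - 4351078600 + 1064144451 + 483502844 - 82010177 - 30167357 + 3087735 + 831820 - 37338 - 5604 + 30
= 1071823774337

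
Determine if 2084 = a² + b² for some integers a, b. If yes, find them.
22² + 40² (a=22, b=40)

Factorization: 2084 = 2^2 × 521
By Fermat: n is sum of two squares iff every prime p ≡ 3 (mod 4) appears to even power.
All primes ≡ 3 (mod 4) appear to even power.
Search a = 0, 1, 2, … for 2084 - a² a perfect square: first hit at a = 22: 2084 - 484 = 1600 = 40².
2084 = 22² + 40² = 484 + 1600 ✓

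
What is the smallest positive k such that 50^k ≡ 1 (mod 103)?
51

103 is prime, so ord(50) divides φ(103) = 102.
Divisors of 102: 1, 2, 3, 6, 17, 34, 51, 102.
Repeated squaring: 50^1 ≡ 50, 50^2 ≡ 28, 50^4 ≡ 63, 50^8 ≡ 55, 50^16 ≡ 38, 50^32 ≡ 2, 50^64 ≡ 4 (mod 103).
Test 50^d mod 103 for each divisor d in increasing order:
50^1 ≡ 50
50^2 ≡ 28
50^3 = 50^2·50^1 ≡ 61
50^6 = 50^4·50^2 ≡ 13
50^17 = 50^16·50^1 ≡ 46
50^34 = 50^32·50^2 ≡ 56
50^51 = 50^32·50^16·50^2·50^1 ≡ 1  ← first divisor giving 1
The order is 51.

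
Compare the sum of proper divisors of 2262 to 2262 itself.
abundant

Proper divisors of 2262: sum = 1 + 2 + 3 + 6 + 13 + 26 + 29 + 39 + 58 + 78 + 87 + 174 + 377 + 754 + 1131 = 2778
Since 2778 > 2262, 2262 is abundant.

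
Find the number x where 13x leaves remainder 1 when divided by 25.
2

gcd(13, 25) = 1, so the inverse exists.
Extended Euclidean algorithm on (25, 13):
25 = 1 × 13 + 12  ⟹  12 = (1)·25 + (-1)·13
13 = 1 × 12 + 1  ⟹  1 = (-1)·25 + (2)·13
So (2)·13 ≡ 1 (mod 25), i.e. 13^(-1) ≡ 2 (mod 25).
Check: 13 × 2 = 26 ≡ 1 (mod 25)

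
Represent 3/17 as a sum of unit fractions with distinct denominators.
1/6 + 1/102

Greedy algorithm:
3/17: ceiling(17/3) = 6, use 1/6
1/102: ceiling(102/1) = 102, use 1/102
Result: 3/17 = 1/6 + 1/102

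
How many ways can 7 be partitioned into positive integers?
15

p(n) counts ways to write n as a sum of positive integers (order ignored).
Examples: 7; 6 + 1; 5 + 2; 5 + 1 + 1; 4 + 3; ... (15 total)
p(7) = 15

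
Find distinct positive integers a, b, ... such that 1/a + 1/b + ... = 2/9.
1/5 + 1/45

Greedy algorithm:
2/9: ceiling(9/2) = 5, use 1/5
1/45: ceiling(45/1) = 45, use 1/45
Result: 2/9 = 1/5 + 1/45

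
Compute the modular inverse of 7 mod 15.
13

gcd(7, 15) = 1, so the inverse exists.
Extended Euclidean algorithm on (15, 7):
15 = 2 × 7 + 1  ⟹  1 = (1)·15 + (-2)·7
So (-2)·7 ≡ 1 (mod 15), i.e. 7^(-1) ≡ -2 ≡ 13 (mod 15).
Check: 7 × 13 = 91 ≡ 1 (mod 15)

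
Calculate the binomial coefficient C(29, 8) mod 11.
0

Using Lucas' theorem:
Write n=29 and k=8 in base 11:
n in base 11: [2, 7]
k in base 11: [0, 8]
C(29,8) mod 11 = ∏ C(n_i, k_i) mod 11
Digit binomials (mod 11): C(2,0) = 1; C(7,8) = 0 (k_i > n_i)
Product: 1 × 0 = 0 ≡ 0 (mod 11)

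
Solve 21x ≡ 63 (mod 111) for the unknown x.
x ≡ 3 (mod 37)

gcd(21, 111) = 3, which divides 63, so solutions exist.
Divide through by 3: 7x ≡ 21 (mod 37).
Find 7^(-1) mod 37 by the extended Euclidean algorithm:
37 = 5 × 7 + 2  ⟹  2 = (1)·37 + (-5)·7
7 = 3 × 2 + 1  ⟹  1 = (-3)·37 + (16)·7
So (16)·7 ≡ 1 (mod 37), i.e. 7^(-1) ≡ 16 (mod 37).
x ≡ 16 × 21 = 336 ≡ 3 (mod 37).
Check: 21 × 3 = 63 ≡ 63 (mod 111).
x ≡ 3 (mod 37), giving 3 solutions mod 111.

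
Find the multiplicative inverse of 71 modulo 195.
11

gcd(71, 195) = 1, so the inverse exists.
Extended Euclidean algorithm on (195, 71):
195 = 2 × 71 + 53  ⟹  53 = (1)·195 + (-2)·71
71 = 1 × 53 + 18  ⟹  18 = (-1)·195 + (3)·71
53 = 2 × 18 + 17  ⟹  17 = (3)·195 + (-8)·71
18 = 1 × 17 + 1  ⟹  1 = (-4)·195 + (11)·71
So (11)·71 ≡ 1 (mod 195), i.e. 71^(-1) ≡ 11 (mod 195).
Check: 71 × 11 = 781 ≡ 1 (mod 195)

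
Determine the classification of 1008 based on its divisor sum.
abundant

Proper divisors of 1008: sum = 1 + 2 + 3 + 4 + 6 + 7 + 8 + 9 + ... + 168 + 252 + 336 + 504 (29 divisors) = 2216
Since 2216 > 1008, 1008 is abundant.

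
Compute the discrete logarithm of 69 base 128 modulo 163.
62

Baby-step giant-step with step n = ⌈√163⌉ = 13.
Baby steps 128^j mod 163 (j:value) for j=0..12: 0:1, 1:128, 2:84, 3:157, 4:47, 5:148, 6:36, 7:44, 8:90, 9:110, 10:62, 11:112, 12:155.
Giant-step multiplier: 128^(-13) ≡ 128^(162-13) = 128^149 ≡ 124 (mod 163).
Giant steps γ_i = 69·124^i mod 163: γ_0=69, γ_1=80, γ_2=140, γ_3=82, γ_4=62 (in table at j=10).
x = i·n + j = 4·13 + 10 = 62.
Check: 128^62 ≡ 69 (mod 163).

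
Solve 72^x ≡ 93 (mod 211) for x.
82

Baby-step giant-step with step n = ⌈√211⌉ = 15.
Baby steps 72^j mod 211 (j:value) for j=0..14: 0:1, 1:72, 2:120, 3:200, 4:52, 5:157, 6:121, 7:61, 8:172, 9:146, 10:173, 11:7, 12:82, 13:207, 14:134.
Giant-step multiplier: 72^(-15) ≡ 72^(210-15) = 72^195 ≡ 40 (mod 211).
Giant steps γ_i = 93·40^i mod 211: γ_0=93, γ_1=133, γ_2=45, γ_3=112, γ_4=49, γ_5=61 (in table at j=7).
x = i·n + j = 5·15 + 7 = 82.
Check: 72^82 ≡ 93 (mod 211).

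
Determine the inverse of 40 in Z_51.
37

gcd(40, 51) = 1, so the inverse exists.
Extended Euclidean algorithm on (51, 40):
51 = 1 × 40 + 11  ⟹  11 = (1)·51 + (-1)·40
40 = 3 × 11 + 7  ⟹  7 = (-3)·51 + (4)·40
11 = 1 × 7 + 4  ⟹  4 = (4)·51 + (-5)·40
7 = 1 × 4 + 3  ⟹  3 = (-7)·51 + (9)·40
4 = 1 × 3 + 1  ⟹  1 = (11)·51 + (-14)·40
So (-14)·40 ≡ 1 (mod 51), i.e. 40^(-1) ≡ -14 ≡ 37 (mod 51).
Check: 40 × 37 = 1480 ≡ 1 (mod 51)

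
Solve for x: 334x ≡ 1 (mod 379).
160

gcd(334, 379) = 1, so the inverse exists.
Extended Euclidean algorithm on (379, 334):
379 = 1 × 334 + 45  ⟹  45 = (1)·379 + (-1)·334
334 = 7 × 45 + 19  ⟹  19 = (-7)·379 + (8)·334
45 = 2 × 19 + 7  ⟹  7 = (15)·379 + (-17)·334
19 = 2 × 7 + 5  ⟹  5 = (-37)·379 + (42)·334
7 = 1 × 5 + 2  ⟹  2 = (52)·379 + (-59)·334
5 = 2 × 2 + 1  ⟹  1 = (-141)·379 + (160)·334
So (160)·334 ≡ 1 (mod 379), i.e. 334^(-1) ≡ 160 (mod 379).
Check: 334 × 160 = 53440 ≡ 1 (mod 379)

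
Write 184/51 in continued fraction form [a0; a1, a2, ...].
[3; 1, 1, 1, 1, 4, 2]

Euclidean algorithm steps:
184 = 3 × 51 + 31
51 = 1 × 31 + 20
31 = 1 × 20 + 11
20 = 1 × 11 + 9
11 = 1 × 9 + 2
9 = 4 × 2 + 1
2 = 2 × 1 + 0
Continued fraction: [3; 1, 1, 1, 1, 4, 2]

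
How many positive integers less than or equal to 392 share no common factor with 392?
168

392 = 2^3 × 7^2
φ(n) = n × ∏(1 - 1/p) for each prime p dividing n
φ(392) = 392 × (1 - 1/2) × (1 - 1/7) = 168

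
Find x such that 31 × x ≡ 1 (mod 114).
103

gcd(31, 114) = 1, so the inverse exists.
Extended Euclidean algorithm on (114, 31):
114 = 3 × 31 + 21  ⟹  21 = (1)·114 + (-3)·31
31 = 1 × 21 + 10  ⟹  10 = (-1)·114 + (4)·31
21 = 2 × 10 + 1  ⟹  1 = (3)·114 + (-11)·31
So (-11)·31 ≡ 1 (mod 114), i.e. 31^(-1) ≡ -11 ≡ 103 (mod 114).
Check: 31 × 103 = 3193 ≡ 1 (mod 114)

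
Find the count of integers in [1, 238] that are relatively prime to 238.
96

238 = 2 × 7 × 17
φ(n) = n × ∏(1 - 1/p) for each prime p dividing n
φ(238) = 238 × (1 - 1/2) × (1 - 1/7) × (1 - 1/17) = 96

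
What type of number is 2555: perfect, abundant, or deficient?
deficient

Proper divisors of 2555: sum = 1 + 5 + 7 + 35 + 73 + 365 + 511 = 997
Since 997 < 2555, 2555 is deficient.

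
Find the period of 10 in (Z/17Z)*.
16

17 is prime, so ord(10) divides φ(17) = 16.
Divisors of 16: 1, 2, 4, 8, 16.
Repeated squaring: 10^1 ≡ 10, 10^2 ≡ 15, 10^4 ≡ 4, 10^8 ≡ 16, 10^16 ≡ 1 (mod 17).
Test 10^d mod 17 for each divisor d in increasing order:
10^1 ≡ 10
10^2 ≡ 15
10^4 ≡ 4
10^8 ≡ 16
10^16 ≡ 1  ← first divisor giving 1
The order is 16.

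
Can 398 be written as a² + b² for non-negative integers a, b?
Not possible

Factorization: 398 = 2 × 199
By Fermat: n is sum of two squares iff every prime p ≡ 3 (mod 4) appears to even power.
Prime(s) ≡ 3 (mod 4) with odd exponent: [(199, 1)]
Therefore 398 cannot be expressed as a² + b².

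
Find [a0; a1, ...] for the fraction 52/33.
[1; 1, 1, 2, 1, 4]

Euclidean algorithm steps:
52 = 1 × 33 + 19
33 = 1 × 19 + 14
19 = 1 × 14 + 5
14 = 2 × 5 + 4
5 = 1 × 4 + 1
4 = 4 × 1 + 0
Continued fraction: [1; 1, 1, 2, 1, 4]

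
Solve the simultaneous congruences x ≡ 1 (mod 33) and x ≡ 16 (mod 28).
100

Using Chinese Remainder Theorem:
M = 33 × 28 = 924
M1 = 28, M2 = 33
y1 = 28^(-1) mod 33 = 13
y2 = 33^(-1) mod 28 = 17
x = (1×28×13 + 16×33×17) mod 924 = 100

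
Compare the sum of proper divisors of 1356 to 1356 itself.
abundant

Proper divisors of 1356: sum = 1 + 2 + 3 + 4 + 6 + 12 + 113 + 226 + 339 + 452 + 678 = 1836
Since 1836 > 1356, 1356 is abundant.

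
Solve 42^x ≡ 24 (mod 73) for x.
42

Baby-step giant-step with step n = ⌈√73⌉ = 9.
Baby steps 42^j mod 73 (j:value) for j=0..8: 0:1, 1:42, 2:12, 3:66, 4:71, 5:62, 6:49, 7:14, 8:4.
Giant-step multiplier: 42^(-9) ≡ 42^(72-9) = 42^63 ≡ 10 (mod 73).
Giant steps γ_i = 24·10^i mod 73: γ_0=24, γ_1=21, γ_2=64, γ_3=56, γ_4=49 (in table at j=6).
x = i·n + j = 4·9 + 6 = 42.
Check: 42^42 ≡ 24 (mod 73).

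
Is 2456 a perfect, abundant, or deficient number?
deficient

Proper divisors of 2456: sum = 1 + 2 + 4 + 8 + 307 + 614 + 1228 = 2164
Since 2164 < 2456, 2456 is deficient.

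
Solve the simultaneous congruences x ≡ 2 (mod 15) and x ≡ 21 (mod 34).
497

Using Chinese Remainder Theorem:
M = 15 × 34 = 510
M1 = 34, M2 = 15
y1 = 34^(-1) mod 15 = 4
y2 = 15^(-1) mod 34 = 25
x = (2×34×4 + 21×15×25) mod 510 = 497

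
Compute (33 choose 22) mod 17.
16

Using Lucas' theorem:
Write n=33 and k=22 in base 17:
n in base 17: [1, 16]
k in base 17: [1, 5]
C(33,22) mod 17 = ∏ C(n_i, k_i) mod 17
Digit binomials (mod 17): C(1,1) = 1; C(16,5) = 4368 ≡ 16
Product: 1 × 16 = 16 ≡ 16 (mod 17)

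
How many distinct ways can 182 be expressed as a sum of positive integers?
819876908323

p(n) counts ways to write n as a sum of positive integers (order ignored).
Euler's pentagonal recurrence: p(k) = p(k-1) + p(k-2) - p(k-5) - p(k-7) + p(k-12) + p(k-15) - ... (offsets j(3j∓1)/2, signs ++--, p(0)=1, p(<0)=0).
DP table for k = 0..181: p(0)=1, p(1)=1, p(2)=2, p(3)=3, p(4)=5, p(5)=7, p(6)=11, p(7)=15, p(8)=22, p(9)=30, p(10)=42, p(11)=56, p(12)=77, p(13)=101, p(14)=135, p(15)=176, p(16)=231, p(17)=297, p(18)=385, p(19)=490, p(20)=627, p(21)=792, p(22)=1002, p(23)=1255, p(24)=1575, p(25)=1958, p(26)=2436, p(27)=3010, p(28)=3718, p(29)=4565, p(30)=5604, p(31)=6842, p(32)=8349, p(33)=10143, p(34)=12310, p(35)=14883, p(36)=17977, p(37)=21637, p(38)=26015, p(39)=31185, p(40)=37338, p(41)=44583, p(42)=53174, p(43)=63261, p(44)=75175, p(45)=89134, p(46)=105558, p(47)=124754, p(48)=147273, p(49)=173525, p(50)=204226, p(51)=239943, p(52)=281589, p(53)=329931, p(54)=386155, p(55)=451276, p(56)=526823, p(57)=614154, p(58)=715220, p(59)=831820, p(60)=966467, p(61)=1121505, p(62)=1300156, p(63)=1505499, p(64)=1741630, p(65)=2012558, p(66)=2323520, p(67)=2679689, p(68)=3087735, p(69)=3554345, p(70)=4087968, p(71)=4697205, p(72)=5392783, p(73)=6185689, p(74)=7089500, p(75)=8118264, p(76)=9289091, p(77)=10619863, p(78)=12132164, p(79)=13848650, p(80)=15796476, p(81)=18004327, p(82)=20506255, p(83)=23338469, p(84)=26543660, p(85)=30167357, p(86)=34262962, p(87)=38887673, p(88)=44108109, p(89)=49995925, p(90)=56634173, p(91)=64112359, p(92)=72533807, p(93)=82010177, p(94)=92669720, p(95)=104651419, p(96)=118114304, p(97)=133230930, p(98)=150198136, p(99)=169229875, p(100)=190569292, p(101)=214481126, p(102)=241265379, p(103)=271248950, p(104)=304801365, p(105)=342325709, p(106)=384276336, p(107)=431149389, p(108)=483502844, p(109)=541946240, p(110)=607163746, p(111)=679903203, p(112)=761002156, p(113)=851376628, p(114)=952050665, p(115)=1064144451, p(116)=1188908248, p(117)=1327710076, p(118)=1482074143, p(119)=1653668665, p(120)=1844349560, p(121)=2056148051, p(122)=2291320912, p(123)=2552338241, p(124)=2841940500, p(125)=3163127352, p(126)=3519222692, p(127)=3913864295, p(128)=4351078600, p(129)=4835271870, p(130)=5371315400, p(131)=5964539504, p(132)=6620830889, p(133)=7346629512, p(134)=8149040695, p(135)=9035836076, p(136)=10015581680, p(137)=11097645016, p(138)=12292341831, p(139)=13610949895, p(140)=15065878135, p(141)=16670689208, p(142)=18440293320, p(143)=20390982757, p(144)=22540654445, p(145)=24908858009, p(146)=27517052599, p(147)=30388671978, p(148)=33549419497, p(149)=37027355200, p(150)=40853235313, p(151)=45060624582, p(152)=49686288421, p(153)=54770336324, p(154)=60356673280, p(155)=66493182097, p(156)=73232243759, p(157)=80630964769, p(158)=88751778802, p(159)=97662728555, p(160)=107438159466, p(161)=118159068427, p(162)=129913904637, p(163)=142798995930, p(164)=156919475295, p(165)=172389800255, p(166)=189334822579, p(167)=207890420102, p(168)=228204732751, p(169)=250438925115, p(170)=274768617130, p(171)=301384802048, p(172)=330495499613, p(173)=362326859895, p(174)=397125074750, p(175)=435157697830, p(176)=476715857290, p(177)=522115831195, p(178)=571701605655, p(179)=625846753120, p(180)=684957390936, p(181)=749474411781.
Final step: p(182) = p(181) + p(180) - p(177) - p(175) + p(170) + p(167) - p(160) - p(156) + p(147) + p(142) - p(131) - p(125) + p(112) + p(105) - p(90) - p(82) + p(65) + p(56) - p(37) - p(27) + p(6)
= 749474411781 + 684957390936 - 522115831195 - 435157697830 + 274768617130 + 207890420102 - 107438159466 - 73232243759 + 30388671978 + 18440293320 - 5964539504 - 3163127352 + 761002156 + 342325709 - 56634173 - 20506255 + 2012558 + 526823 - 21637 - 3010 + 11
= 819876908323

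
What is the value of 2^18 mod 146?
74

Repeated squaring. Binary of 18 = 10010.
2^1 ≡ 2 (mod 146); 2^2 ≡ 4 (mod 146); 2^4 ≡ 16 (mod 146); 2^8 ≡ 110 (mod 146); 2^16 ≡ 128 (mod 146)
2^18 = 2^2 × 2^16 ≡ 74 (mod 146)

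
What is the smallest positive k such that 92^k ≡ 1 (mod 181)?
36

181 is prime, so ord(92) divides φ(181) = 180.
Divisors of 180: 1, 2, 3, 4, 5, 6, 9, 10, 12, 15, 18, 20, 30, 36, 45, 60, 90, 180.
Repeated squaring: 92^1 ≡ 92, 92^2 ≡ 138, 92^4 ≡ 39, 92^8 ≡ 73, 92^16 ≡ 80, 92^32 ≡ 65, 92^64 ≡ 62, 92^128 ≡ 43 (mod 181).
Test 92^d mod 181 for each divisor d in increasing order:
92^1 ≡ 92
92^2 ≡ 138
92^3 = 92^2·92^1 ≡ 26
92^4 ≡ 39
92^5 = 92^4·92^1 ≡ 149
92^6 = 92^4·92^2 ≡ 133
92^9 = 92^8·92^1 ≡ 19
92^10 = 92^8·92^2 ≡ 119
92^12 = 92^8·92^4 ≡ 132
92^15 = 92^8·92^4·92^2·92^1 ≡ 174
92^18 = 92^16·92^2 ≡ 180
92^20 = 92^16·92^4 ≡ 43
92^30 = 92^16·92^8·92^4·92^2 ≡ 49
92^36 = 92^32·92^4 ≡ 1  ← first divisor giving 1
The order is 36.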